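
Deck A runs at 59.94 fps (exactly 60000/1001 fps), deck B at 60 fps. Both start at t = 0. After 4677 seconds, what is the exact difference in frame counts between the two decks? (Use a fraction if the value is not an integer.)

280620/1001 frames

A emits 60000/1001 × 4677 = 280620000/1001 frames; B emits 60 × 4677 = 280620.
Difference = 280620/1001 frames (≈ 280.3397); B is ahead of A.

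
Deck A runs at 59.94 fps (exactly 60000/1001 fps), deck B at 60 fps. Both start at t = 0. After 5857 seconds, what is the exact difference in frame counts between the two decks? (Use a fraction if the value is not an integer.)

351420/1001 frames

A emits 60000/1001 × 5857 = 351420000/1001 frames; B emits 60 × 5857 = 351420.
Difference = 351420/1001 frames (≈ 351.0689); B is ahead of A.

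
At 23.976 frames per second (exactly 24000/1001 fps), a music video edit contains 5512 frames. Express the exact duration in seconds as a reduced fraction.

689689/3000 seconds

Running time = 5512 ÷ (24000/1001) = 5512 × 1001/24000 = 689689/3000 s.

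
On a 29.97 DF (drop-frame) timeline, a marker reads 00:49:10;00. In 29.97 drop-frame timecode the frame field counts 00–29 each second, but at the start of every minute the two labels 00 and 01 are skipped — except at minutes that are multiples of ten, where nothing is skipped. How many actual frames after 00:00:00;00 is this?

88410

Complete 10-minute blocks: 4, each 17982 frames → 71928.
Remaining 9 whole minutes in the current block: 1800 + 8 × 1798 = 16184 frames.
Within the current minute: 10 × 30 + 0 − 2 = 298 (labels ;00/;01 skipped at this minute). Total = 71928 + 16184 + 298 = 88410.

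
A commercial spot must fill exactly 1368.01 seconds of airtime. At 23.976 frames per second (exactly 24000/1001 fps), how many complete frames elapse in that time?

32799 frames

Frames = 1368.01 × 24000/1001 = 4690320/143 ≈ 32799.4406.
Complete frames: 32799.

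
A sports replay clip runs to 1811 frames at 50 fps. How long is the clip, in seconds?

36.22 seconds

Running time = 1811 / (50) = 36.22 s.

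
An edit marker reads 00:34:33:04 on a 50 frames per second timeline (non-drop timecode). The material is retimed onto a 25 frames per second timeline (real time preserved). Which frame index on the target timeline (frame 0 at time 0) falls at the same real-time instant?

frame 51827

Source frame index: (0×3600 + 34×60 + 33) × 50 + 4 = 103654.
Real time: 103654 / (50) = 51827/25 s.
Target frame: (51827/25) × (25) = 51827.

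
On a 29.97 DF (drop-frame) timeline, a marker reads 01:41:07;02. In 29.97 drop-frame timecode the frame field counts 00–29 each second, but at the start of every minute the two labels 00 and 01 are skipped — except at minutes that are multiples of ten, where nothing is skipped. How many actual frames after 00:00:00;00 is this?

Complete 10-minute blocks: 10, each 17982 frames → 179820.
Remaining 1 whole minute in the current block: 1800 + 0 × 1798 = 1800 frames.
Within the current minute: 7 × 30 + 2 − 2 = 210 (labels ;00/;01 skipped at this minute). Total = 179820 + 1800 + 210 = 181830.

181830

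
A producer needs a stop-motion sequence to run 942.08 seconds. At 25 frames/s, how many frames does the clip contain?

23552 frames

Frames = 942.08 × 25 = 23552.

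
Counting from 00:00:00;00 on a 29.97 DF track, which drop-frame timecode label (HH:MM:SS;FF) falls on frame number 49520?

00:27:32;10

Ten DF minutes hold 17982 frames, so frame 49520 lies in block 2 (frames 35964–53945) with 13556 frames into that block.
The block's first minute is 1800 frames and the rest 1798 each; 13556 frames reaches minute 7, so 2 × 18 + 7 × 2 = 50 labels have been skipped so far.
Adding those back, label number 49520 + 50 = 49570 at 30 labels/s is 1652 s + 10 f = 0 h 27 min 32 s frame 10, i.e. 00:27:32;10.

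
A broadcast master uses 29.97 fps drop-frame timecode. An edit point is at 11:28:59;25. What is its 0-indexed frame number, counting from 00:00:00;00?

Complete 10-minute blocks: 68, each 17982 frames → 1222776.
Remaining 8 whole minutes in the current block: 1800 + 7 × 1798 = 14386 frames.
Within the current minute: 59 × 30 + 25 − 2 = 1793 (labels ;00/;01 skipped at this minute). Total = 1222776 + 14386 + 1793 = 1238955.

1238955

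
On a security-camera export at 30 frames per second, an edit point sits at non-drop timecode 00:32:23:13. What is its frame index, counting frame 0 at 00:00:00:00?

frame 58303

Total seconds to the label: (0 × 3600 + 32 × 60 + 23) = 1943.
Frame index = 1943 × 30 + 13 = 58303.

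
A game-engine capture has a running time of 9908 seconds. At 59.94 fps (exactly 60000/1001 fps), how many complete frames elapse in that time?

593886 frames

Frames = 9908 × 60000/1001 = 594480000/1001 ≈ 593886.1139.
Complete frames: 593886.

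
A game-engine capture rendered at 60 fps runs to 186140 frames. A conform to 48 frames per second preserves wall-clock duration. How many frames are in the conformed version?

148912 frames

Target frames = source frames × (target rate / source rate) = 186140 × (48)/(60) = 186140 × 4/5 = 148912.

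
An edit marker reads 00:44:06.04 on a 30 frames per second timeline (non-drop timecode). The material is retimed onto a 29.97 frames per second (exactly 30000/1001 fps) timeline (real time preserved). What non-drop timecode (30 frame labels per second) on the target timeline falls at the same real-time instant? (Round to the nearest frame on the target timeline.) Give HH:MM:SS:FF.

00:44:03:15

Source frame index: (0×3600 + 44×60 + 6) × 30 + 4 = 79384.
Real time: 79384 / (30) = 39692/15 s.
Target frame: (39692/15) × (30000/1001) = 79384000/1001 ≈ 79304.695 → 79305.
At 30 labels/s: frame 79305 → 00:44:03:15.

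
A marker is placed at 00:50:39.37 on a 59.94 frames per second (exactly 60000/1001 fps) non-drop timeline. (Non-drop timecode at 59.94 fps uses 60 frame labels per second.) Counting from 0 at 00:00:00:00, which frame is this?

Total seconds to the label: (0 × 3600 + 50 × 60 + 39) = 3039.
Frame index = 3039 × 60 + 37 = 182377.

182377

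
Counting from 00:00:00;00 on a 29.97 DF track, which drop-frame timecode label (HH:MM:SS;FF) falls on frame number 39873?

Each 10-minute DF block holds 10 × 60 × 30 − 9 × 2 = 17982 frames. 39873 ÷ 17982 → 2 full blocks, remainder 3909.
Within the partial block the first minute is 1800 frames and each further minute 1798, so 2 further minute boundaries passed. Total skipped labels = 18 × 2 + 2 × 2 = 40.
Non-drop label index = 39873 + 40 = 39913; at 30 labels/s that is 00:22:10:13, i.e. DF 00:22:10;13.

00:22:10;13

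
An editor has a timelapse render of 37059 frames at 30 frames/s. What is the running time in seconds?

Running time = 37059 / (30) = 1235.3 s.

1235.3 seconds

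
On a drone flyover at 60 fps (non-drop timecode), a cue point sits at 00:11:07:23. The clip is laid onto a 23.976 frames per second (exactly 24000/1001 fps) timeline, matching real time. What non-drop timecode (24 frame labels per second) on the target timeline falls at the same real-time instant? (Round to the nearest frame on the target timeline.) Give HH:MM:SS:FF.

Source frame index: (0×3600 + 11×60 + 7) × 60 + 23 = 40043.
Real time: 40043 / (60) = 40043/60 s.
Target frame: (40043/60) × (24000/1001) = 16017200/1001 ≈ 16001.199 → 16001.
At 24 labels/s: frame 16001 → 00:11:06:17.

00:11:06:17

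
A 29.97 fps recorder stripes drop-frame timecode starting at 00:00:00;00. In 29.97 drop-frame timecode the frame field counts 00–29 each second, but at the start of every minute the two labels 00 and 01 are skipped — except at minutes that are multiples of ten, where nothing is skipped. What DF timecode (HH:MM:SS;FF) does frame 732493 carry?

06:47:20;27

Each 10-minute DF block holds 10 × 60 × 30 − 9 × 2 = 17982 frames. 732493 ÷ 17982 → 40 full blocks, remainder 13213.
Within the partial block the first minute is 1800 frames and each further minute 1798, so 7 further minute boundaries passed. Total skipped labels = 18 × 40 + 2 × 7 = 734.
Non-drop label index = 732493 + 734 = 733227; at 30 labels/s that is 06:47:20:27, i.e. DF 06:47:20;27.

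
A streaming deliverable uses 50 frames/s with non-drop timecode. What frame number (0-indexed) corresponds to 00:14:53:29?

frame 44679

Total seconds to the label: (0 × 3600 + 14 × 60 + 53) = 893.
Frame index = 893 × 50 + 29 = 44679.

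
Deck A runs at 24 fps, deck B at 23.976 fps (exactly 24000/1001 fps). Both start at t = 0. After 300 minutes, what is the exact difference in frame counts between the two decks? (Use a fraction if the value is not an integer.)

300 min = 18000 s.
A emits 24 × 18000 = 432000 frames; B emits 24000/1001 × 18000 = 432000000/1001.
Difference = 432000/1001 frames (≈ 431.5684); B is behind A.

432000/1001 frames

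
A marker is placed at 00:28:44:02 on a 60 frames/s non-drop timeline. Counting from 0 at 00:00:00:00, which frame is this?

103442

Total seconds to the label: (0 × 3600 + 28 × 60 + 44) = 1724.
Frame index = 1724 × 60 + 2 = 103442.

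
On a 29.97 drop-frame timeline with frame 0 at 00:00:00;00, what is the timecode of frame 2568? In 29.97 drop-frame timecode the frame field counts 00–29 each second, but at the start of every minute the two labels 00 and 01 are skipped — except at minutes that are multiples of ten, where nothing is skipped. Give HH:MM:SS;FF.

00:01:25;20

Each 10-minute DF block holds 10 × 60 × 30 − 9 × 2 = 17982 frames. 2568 ÷ 17982 → 0 full blocks, remainder 2568.
Within the partial block the first minute is 1800 frames and each further minute 1798, so 1 further minute boundary passed. Total skipped labels = 18 × 0 + 2 × 1 = 2.
Non-drop label index = 2568 + 2 = 2570; at 30 labels/s that is 00:01:25:20, i.e. DF 00:01:25;20.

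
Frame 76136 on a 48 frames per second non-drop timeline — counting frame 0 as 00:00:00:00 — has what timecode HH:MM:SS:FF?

76136 ÷ 48 = 1586 full seconds, remainder 8 frames.
1586 s = 0 h 26 min 26 s.
Timecode: 00:26:26:08.

00:26:26:08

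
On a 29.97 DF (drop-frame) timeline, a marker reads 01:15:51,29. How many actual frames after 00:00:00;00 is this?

136423

Complete 10-minute blocks: 7, each 17982 frames → 125874.
Remaining 5 whole minutes in the current block: 1800 + 4 × 1798 = 8992 frames.
Within the current minute: 51 × 30 + 29 − 2 = 1557 (labels ;00/;01 skipped at this minute). Total = 125874 + 8992 + 1557 = 136423.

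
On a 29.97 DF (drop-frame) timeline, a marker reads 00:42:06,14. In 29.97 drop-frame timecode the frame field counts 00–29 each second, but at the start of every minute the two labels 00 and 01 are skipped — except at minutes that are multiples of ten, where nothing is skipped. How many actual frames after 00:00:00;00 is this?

Complete 10-minute blocks: 4, each 17982 frames → 71928.
Remaining 2 whole minutes in the current block: 1800 + 1 × 1798 = 3598 frames.
Within the current minute: 6 × 30 + 14 − 2 = 192 (labels ;00/;01 skipped at this minute). Total = 71928 + 3598 + 192 = 75718.

75718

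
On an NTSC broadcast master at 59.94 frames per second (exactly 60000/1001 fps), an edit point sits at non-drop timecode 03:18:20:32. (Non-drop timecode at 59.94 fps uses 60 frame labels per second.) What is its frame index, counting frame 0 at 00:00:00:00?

714032

Total seconds to the label: (3 × 3600 + 18 × 60 + 20) = 11900.
Frame index = 11900 × 60 + 32 = 714032.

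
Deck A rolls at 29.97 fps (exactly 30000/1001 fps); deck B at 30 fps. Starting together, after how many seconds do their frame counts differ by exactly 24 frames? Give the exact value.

800.8 seconds

The gap grows by |30 − 30000/1001| = 30/1001 frames per second.
Time for a 24-frame gap: 24 ÷ (30/1001) = 800.8 s.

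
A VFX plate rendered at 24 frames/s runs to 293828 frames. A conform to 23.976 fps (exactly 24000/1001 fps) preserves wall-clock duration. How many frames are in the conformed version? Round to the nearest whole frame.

Frames at target rate = 293828 × (24000/1001) / (24) = 293828000/1001 ≈ 293534.466.
Nearest whole frame: 293534.

293534 frames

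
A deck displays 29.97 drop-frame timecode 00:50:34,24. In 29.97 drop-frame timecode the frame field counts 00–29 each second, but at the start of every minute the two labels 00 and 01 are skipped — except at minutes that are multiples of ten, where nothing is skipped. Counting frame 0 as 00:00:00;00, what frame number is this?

As if non-drop at 30 labels/s: (0 × 3600 + 50 × 60 + 34) × 30 + 24 = 91044.
Minute boundaries passed: 50; those not divisible by 10: 50 − 5 = 45; dropped labels = 2 × 45 = 90.
Actual frame index = 91044 − 90 = 90954.

90954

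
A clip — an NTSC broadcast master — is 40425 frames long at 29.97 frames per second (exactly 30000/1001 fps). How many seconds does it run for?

Running time = 40425 / (30000/1001) = 1348.8475 s.

1348.8475 seconds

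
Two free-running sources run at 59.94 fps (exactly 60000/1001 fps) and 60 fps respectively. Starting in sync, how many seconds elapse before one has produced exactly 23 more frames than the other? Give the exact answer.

23023/60 seconds

The gap grows by |60 − 60000/1001| = 60/1001 frames per second.
Time for a 23-frame gap: 23 ÷ (60/1001) = 23023/60 s.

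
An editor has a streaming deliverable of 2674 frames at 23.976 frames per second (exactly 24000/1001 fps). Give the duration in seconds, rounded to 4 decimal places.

Running time = 2674 × 1001/24000 = 1338337/12000 s ≈ 111.5281 s.

111.5281 seconds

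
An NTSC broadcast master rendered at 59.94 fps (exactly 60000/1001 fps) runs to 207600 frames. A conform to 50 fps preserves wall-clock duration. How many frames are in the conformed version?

Target frames = source frames × (target rate / source rate) = 207600 × (50)/(60000/1001) = 207600 × 1001/1200 = 173173.

173173 frames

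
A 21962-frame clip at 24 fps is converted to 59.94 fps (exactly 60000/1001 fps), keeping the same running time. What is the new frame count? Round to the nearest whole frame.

Frames at target rate = 21962 × (60000/1001) / (24) = 54905000/1001 ≈ 54850.150.
Nearest whole frame: 54850.

54850 frames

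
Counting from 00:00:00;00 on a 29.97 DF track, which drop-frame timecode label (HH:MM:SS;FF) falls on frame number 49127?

00:27:19;07

Each 10-minute DF block holds 10 × 60 × 30 − 9 × 2 = 17982 frames. 49127 ÷ 17982 → 2 full blocks, remainder 13163.
Within the partial block the first minute is 1800 frames and each further minute 1798, so 7 further minute boundaries passed. Total skipped labels = 18 × 2 + 2 × 7 = 50.
Non-drop label index = 49127 + 50 = 49177; at 30 labels/s that is 00:27:19:07, i.e. DF 00:27:19;07.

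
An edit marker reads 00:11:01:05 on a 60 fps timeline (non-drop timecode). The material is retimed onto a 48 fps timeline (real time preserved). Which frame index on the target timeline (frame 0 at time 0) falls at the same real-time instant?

Source frame index: (0×3600 + 11×60 + 1) × 60 + 5 = 39665.
Real time: 39665 / (60) = 7933/12 s.
Target frame: (7933/12) × (48) = 31732.

frame 31732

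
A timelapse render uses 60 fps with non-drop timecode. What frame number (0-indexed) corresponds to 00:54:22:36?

frame 195756

Total seconds to the label: (0 × 3600 + 54 × 60 + 22) = 3262.
Frame index = 3262 × 60 + 36 = 195756.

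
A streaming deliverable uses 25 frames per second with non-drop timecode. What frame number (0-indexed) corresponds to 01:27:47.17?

Total seconds to the label: (1 × 3600 + 27 × 60 + 47) = 5267.
Frame index = 5267 × 25 + 17 = 131692.

131692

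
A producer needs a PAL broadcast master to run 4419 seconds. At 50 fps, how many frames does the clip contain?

220950 frames

Frames = 4419 × 50 = 220950.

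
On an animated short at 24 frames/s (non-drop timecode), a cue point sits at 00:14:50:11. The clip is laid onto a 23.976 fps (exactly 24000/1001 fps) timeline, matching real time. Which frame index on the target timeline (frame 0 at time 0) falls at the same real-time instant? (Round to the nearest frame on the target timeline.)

Source frame index: (0×3600 + 14×60 + 50) × 24 + 11 = 21371.
Real time: 21371 / (24) = 21371/24 s.
Target frame: (21371/24) × (24000/1001) = 3053000/143 ≈ 21349.650 → 21350.

frame 21350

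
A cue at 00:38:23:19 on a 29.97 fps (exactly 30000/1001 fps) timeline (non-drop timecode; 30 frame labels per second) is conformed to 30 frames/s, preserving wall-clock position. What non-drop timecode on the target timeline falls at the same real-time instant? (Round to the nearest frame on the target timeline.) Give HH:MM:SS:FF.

Source frame index: (0×3600 + 38×60 + 23) × 30 + 19 = 69109.
Real time: 69109 / (30000/1001) = 69178109/30000 s.
Target frame: (69178109/30000) × (30) = 69178109/1000 ≈ 69178.109 → 69178.
At 30 labels/s: frame 69178 → 00:38:25:28.

00:38:25:28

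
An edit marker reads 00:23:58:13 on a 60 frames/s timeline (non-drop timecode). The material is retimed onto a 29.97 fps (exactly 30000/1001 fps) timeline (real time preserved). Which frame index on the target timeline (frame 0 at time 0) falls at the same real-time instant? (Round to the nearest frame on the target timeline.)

frame 43103

Source frame index: (0×3600 + 23×60 + 58) × 60 + 13 = 86293.
Real time: 86293 / (60) = 86293/60 s.
Target frame: (86293/60) × (30000/1001) = 43146500/1001 ≈ 43103.397 → 43103.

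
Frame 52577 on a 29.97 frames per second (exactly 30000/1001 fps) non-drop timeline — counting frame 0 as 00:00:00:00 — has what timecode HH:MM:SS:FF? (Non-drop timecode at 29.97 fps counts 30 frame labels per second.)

52577 ÷ 30 = 1752 full seconds, remainder 17 frames.
1752 s = 0 h 29 min 12 s.
Timecode: 00:29:12:17.

00:29:12:17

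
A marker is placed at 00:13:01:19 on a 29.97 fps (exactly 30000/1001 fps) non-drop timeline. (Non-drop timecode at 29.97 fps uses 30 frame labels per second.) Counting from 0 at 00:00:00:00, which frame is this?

Total seconds to the label: (0 × 3600 + 13 × 60 + 1) = 781.
Frame index = 781 × 30 + 19 = 23449.

23449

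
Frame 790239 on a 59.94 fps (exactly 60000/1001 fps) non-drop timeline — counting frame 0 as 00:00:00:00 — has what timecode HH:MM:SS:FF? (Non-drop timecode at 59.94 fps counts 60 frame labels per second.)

03:39:30:39

790239 ÷ 60 = 13170 full seconds, remainder 39 frames.
13170 s = 3 h 39 min 30 s.
Timecode: 03:39:30:39.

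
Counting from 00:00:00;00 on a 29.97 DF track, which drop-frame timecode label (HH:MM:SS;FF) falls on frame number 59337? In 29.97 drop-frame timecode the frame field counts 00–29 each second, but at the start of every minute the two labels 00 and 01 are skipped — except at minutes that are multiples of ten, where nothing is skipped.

00:32:59;25

Each 10-minute DF block holds 10 × 60 × 30 − 9 × 2 = 17982 frames. 59337 ÷ 17982 → 3 full blocks, remainder 5391.
Within the partial block the first minute is 1800 frames and each further minute 1798, so 2 further minute boundaries passed. Total skipped labels = 18 × 3 + 2 × 2 = 58.
Non-drop label index = 59337 + 58 = 59395; at 30 labels/s that is 00:32:59:25, i.e. DF 00:32:59;25.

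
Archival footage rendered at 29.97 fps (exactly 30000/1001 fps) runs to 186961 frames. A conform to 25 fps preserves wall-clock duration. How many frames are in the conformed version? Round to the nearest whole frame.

Frames at target rate = 186961 × (25) / (30000/1001) = 187147961/1200 ≈ 155956.634.
Nearest whole frame: 155957.

155957 frames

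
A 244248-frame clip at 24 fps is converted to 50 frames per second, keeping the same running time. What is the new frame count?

Target frames = source frames × (target rate / source rate) = 244248 × (50)/(24) = 244248 × 25/12 = 508850.

508850 frames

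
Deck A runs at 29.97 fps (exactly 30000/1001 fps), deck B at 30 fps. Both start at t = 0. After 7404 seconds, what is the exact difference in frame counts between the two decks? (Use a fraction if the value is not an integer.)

A emits 30000/1001 × 7404 = 222120000/1001 frames; B emits 30 × 7404 = 222120.
Difference = 222120/1001 frames (≈ 221.8981); B is ahead of A.

222120/1001 frames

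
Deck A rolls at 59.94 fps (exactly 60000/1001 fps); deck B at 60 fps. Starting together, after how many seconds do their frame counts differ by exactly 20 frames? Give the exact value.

The gap grows by |60 − 60000/1001| = 60/1001 frames per second.
Time for a 20-frame gap: 20 ÷ (60/1001) = 1001/3 s.

1001/3 seconds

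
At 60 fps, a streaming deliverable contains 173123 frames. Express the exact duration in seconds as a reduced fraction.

Running time = 173123 ÷ (60) = 173123 × 1/60 = 173123/60 s.

173123/60 seconds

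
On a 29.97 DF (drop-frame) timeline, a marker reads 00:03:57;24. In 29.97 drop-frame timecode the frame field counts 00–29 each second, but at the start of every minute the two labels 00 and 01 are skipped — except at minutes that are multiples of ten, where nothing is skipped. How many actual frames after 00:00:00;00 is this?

As if non-drop at 30 labels/s: (0 × 3600 + 3 × 60 + 57) × 30 + 24 = 7134.
Minute boundaries passed: 3; those not divisible by 10: 3 − 0 = 3; dropped labels = 2 × 3 = 6.
Actual frame index = 7134 − 6 = 7128.

7128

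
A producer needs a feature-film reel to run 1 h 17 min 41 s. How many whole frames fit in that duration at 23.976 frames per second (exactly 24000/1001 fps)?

111752 frames

1 h 17 min 41 s = 4661 s.
Frames = 4661 × 24000/1001 = 111864000/1001 ≈ 111752.2478.
Complete frames: 111752.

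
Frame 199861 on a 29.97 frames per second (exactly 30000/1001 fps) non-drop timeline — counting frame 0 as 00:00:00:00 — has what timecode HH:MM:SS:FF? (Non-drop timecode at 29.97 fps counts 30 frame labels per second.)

01:51:02:01

199861 ÷ 30 = 6662 full seconds, remainder 1 frame.
6662 s = 1 h 51 min 2 s.
Timecode: 01:51:02:01.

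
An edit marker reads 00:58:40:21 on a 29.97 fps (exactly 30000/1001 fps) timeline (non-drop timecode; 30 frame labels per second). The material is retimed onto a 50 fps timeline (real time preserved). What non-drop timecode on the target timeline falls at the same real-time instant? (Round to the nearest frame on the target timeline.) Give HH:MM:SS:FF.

Source frame index: (0×3600 + 58×60 + 40) × 30 + 21 = 105621.
Real time: 105621 / (30000/1001) = 35242207/10000 s.
Target frame: (35242207/10000) × (50) = 35242207/200 ≈ 176211.035 → 176211.
At 50 labels/s: frame 176211 → 00:58:44:11.

00:58:44:11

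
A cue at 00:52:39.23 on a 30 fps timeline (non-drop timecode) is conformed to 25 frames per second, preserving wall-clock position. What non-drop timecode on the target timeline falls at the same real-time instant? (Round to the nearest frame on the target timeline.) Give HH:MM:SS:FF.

Source frame index: (0×3600 + 52×60 + 39) × 30 + 23 = 94793.
Real time: 94793 / (30) = 94793/30 s.
Target frame: (94793/30) × (25) = 473965/6 ≈ 78994.167 → 78994.
At 25 labels/s: frame 78994 → 00:52:39:19.

00:52:39:19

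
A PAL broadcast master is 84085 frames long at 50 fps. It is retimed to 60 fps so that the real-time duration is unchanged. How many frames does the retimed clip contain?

100902 frames

Frames at target rate = 84085 × (60) / (50) = 100902.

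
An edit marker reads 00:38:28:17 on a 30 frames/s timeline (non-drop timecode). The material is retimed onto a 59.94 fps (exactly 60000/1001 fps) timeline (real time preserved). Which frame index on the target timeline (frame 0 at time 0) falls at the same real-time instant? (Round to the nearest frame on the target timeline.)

frame 138376

Source frame index: (0×3600 + 38×60 + 28) × 30 + 17 = 69257.
Real time: 69257 / (30) = 69257/30 s.
Target frame: (69257/30) × (60000/1001) = 138514000/1001 ≈ 138375.624 → 138376.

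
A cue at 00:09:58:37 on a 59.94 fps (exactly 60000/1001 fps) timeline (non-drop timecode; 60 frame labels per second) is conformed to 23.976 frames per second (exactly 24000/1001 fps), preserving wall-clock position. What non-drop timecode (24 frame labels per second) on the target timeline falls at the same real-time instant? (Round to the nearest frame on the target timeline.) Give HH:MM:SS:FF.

00:09:58:15

Source frame index: (0×3600 + 9×60 + 58) × 60 + 37 = 35917.
Real time: 35917 / (60000/1001) = 35952917/60000 s.
Target frame: (35952917/60000) × (24000/1001) = 71834/5 ≈ 14366.800 → 14367.
At 24 labels/s: frame 14367 → 00:09:58:15.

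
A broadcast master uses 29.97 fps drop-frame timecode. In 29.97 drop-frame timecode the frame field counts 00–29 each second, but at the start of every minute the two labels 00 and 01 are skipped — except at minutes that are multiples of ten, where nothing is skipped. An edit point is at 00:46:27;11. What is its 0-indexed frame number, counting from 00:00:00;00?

83537

Complete 10-minute blocks: 4, each 17982 frames → 71928.
Remaining 6 whole minutes in the current block: 1800 + 5 × 1798 = 10790 frames.
Within the current minute: 27 × 30 + 11 − 2 = 819 (labels ;00/;01 skipped at this minute). Total = 71928 + 10790 + 819 = 83537.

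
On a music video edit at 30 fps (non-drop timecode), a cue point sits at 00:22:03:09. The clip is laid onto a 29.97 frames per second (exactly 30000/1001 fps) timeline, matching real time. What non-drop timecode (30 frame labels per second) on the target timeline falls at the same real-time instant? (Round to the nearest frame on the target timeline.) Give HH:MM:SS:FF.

Source frame index: (0×3600 + 22×60 + 3) × 30 + 9 = 39699.
Real time: 39699 / (30) = 13233/10 s.
Target frame: (13233/10) × (30000/1001) = 3609000/91 ≈ 39659.341 → 39659.
At 30 labels/s: frame 39659 → 00:22:01:29.

00:22:01:29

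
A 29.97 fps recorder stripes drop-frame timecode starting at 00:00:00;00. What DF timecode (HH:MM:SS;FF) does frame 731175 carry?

Each 10-minute DF block holds 10 × 60 × 30 − 9 × 2 = 17982 frames. 731175 ÷ 17982 → 40 full blocks, remainder 11895.
Within the partial block the first minute is 1800 frames and each further minute 1798, so 6 further minute boundaries passed. Total skipped labels = 18 × 40 + 2 × 6 = 732.
Non-drop label index = 731175 + 732 = 731907; at 30 labels/s that is 06:46:36:27, i.e. DF 06:46:36;27.

06:46:36;27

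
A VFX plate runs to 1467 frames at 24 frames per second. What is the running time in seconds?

Running time = 1467 / (24) = 61.125 s.

61.125 seconds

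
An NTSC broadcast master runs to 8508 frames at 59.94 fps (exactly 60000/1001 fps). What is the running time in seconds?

141.9418 seconds

Running time = 8508 / (60000/1001) = 141.9418 s.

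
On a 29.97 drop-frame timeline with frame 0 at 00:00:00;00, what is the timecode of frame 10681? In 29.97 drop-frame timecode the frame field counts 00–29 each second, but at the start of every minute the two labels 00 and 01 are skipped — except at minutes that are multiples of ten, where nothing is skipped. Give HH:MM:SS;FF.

Each 10-minute DF block holds 10 × 60 × 30 − 9 × 2 = 17982 frames. 10681 ÷ 17982 → 0 full blocks, remainder 10681.
Within the partial block the first minute is 1800 frames and each further minute 1798, so 5 further minute boundaries passed. Total skipped labels = 18 × 0 + 2 × 5 = 10.
Non-drop label index = 10681 + 10 = 10691; at 30 labels/s that is 00:05:56:11, i.e. DF 00:05:56;11.

00:05:56;11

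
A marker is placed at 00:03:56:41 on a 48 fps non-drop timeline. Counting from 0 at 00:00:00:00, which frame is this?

Total seconds to the label: (0 × 3600 + 3 × 60 + 56) = 236.
Frame index = 236 × 48 + 41 = 11369.

11369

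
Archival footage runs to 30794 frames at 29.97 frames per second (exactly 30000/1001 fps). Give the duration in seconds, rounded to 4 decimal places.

1027.4931 seconds

Running time = 30794 × 1001/30000 = 15412397/15000 s ≈ 1027.4931 s.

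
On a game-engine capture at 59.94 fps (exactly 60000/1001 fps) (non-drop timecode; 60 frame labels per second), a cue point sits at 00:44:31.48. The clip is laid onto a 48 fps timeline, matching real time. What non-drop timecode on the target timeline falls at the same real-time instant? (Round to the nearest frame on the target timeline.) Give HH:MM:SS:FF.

00:44:34:23

Source frame index: (0×3600 + 44×60 + 31) × 60 + 48 = 160308.
Real time: 160308 / (60000/1001) = 13372359/5000 s.
Target frame: (13372359/5000) × (48) = 80234154/625 ≈ 128374.646 → 128375.
At 48 labels/s: frame 128375 → 00:44:34:23.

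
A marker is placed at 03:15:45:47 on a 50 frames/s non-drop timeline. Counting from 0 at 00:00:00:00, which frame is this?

Total seconds to the label: (3 × 3600 + 15 × 60 + 45) = 11745.
Frame index = 11745 × 50 + 47 = 587297.

frame 587297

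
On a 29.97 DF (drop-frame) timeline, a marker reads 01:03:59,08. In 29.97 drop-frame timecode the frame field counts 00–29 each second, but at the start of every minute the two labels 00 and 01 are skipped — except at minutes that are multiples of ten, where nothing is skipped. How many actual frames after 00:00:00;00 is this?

115064

As if non-drop at 30 labels/s: (1 × 3600 + 3 × 60 + 59) × 30 + 8 = 115178.
Minute boundaries passed: 63; those not divisible by 10: 63 − 6 = 57; dropped labels = 2 × 57 = 114.
Actual frame index = 115178 − 114 = 115064.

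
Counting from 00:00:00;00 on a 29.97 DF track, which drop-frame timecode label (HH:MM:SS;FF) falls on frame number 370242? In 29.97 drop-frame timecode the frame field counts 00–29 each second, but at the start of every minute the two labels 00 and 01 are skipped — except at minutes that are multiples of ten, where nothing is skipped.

Each 10-minute DF block holds 10 × 60 × 30 − 9 × 2 = 17982 frames. 370242 ÷ 17982 → 20 full blocks, remainder 10602.
Within the partial block the first minute is 1800 frames and each further minute 1798, so 5 further minute boundaries passed. Total skipped labels = 18 × 20 + 2 × 5 = 370.
Non-drop label index = 370242 + 370 = 370612; at 30 labels/s that is 03:25:53:22, i.e. DF 03:25:53;22.

03:25:53;22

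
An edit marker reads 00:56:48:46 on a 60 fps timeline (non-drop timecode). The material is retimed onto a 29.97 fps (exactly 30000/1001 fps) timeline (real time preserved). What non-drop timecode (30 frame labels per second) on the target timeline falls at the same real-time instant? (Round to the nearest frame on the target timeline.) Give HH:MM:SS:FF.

Source frame index: (0×3600 + 56×60 + 48) × 60 + 46 = 204526.
Real time: 204526 / (60) = 102263/30 s.
Target frame: (102263/30) × (30000/1001) = 14609000/143 ≈ 102160.839 → 102161.
At 30 labels/s: frame 102161 → 00:56:45:11.

00:56:45:11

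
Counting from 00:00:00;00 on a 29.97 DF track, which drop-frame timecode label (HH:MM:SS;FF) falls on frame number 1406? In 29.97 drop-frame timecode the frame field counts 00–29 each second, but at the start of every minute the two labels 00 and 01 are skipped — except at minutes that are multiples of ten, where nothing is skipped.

Ten DF minutes hold 17982 frames, so frame 1406 lies in block 0 (frames 0–17981) with 1406 frames into that block.
The block's first minute is 1800 frames and the rest 1798 each; 1406 frames reaches minute 0, so 0 × 18 + 0 × 2 = 0 labels have been skipped so far.
Adding those back, label number 1406 + 0 = 1406 at 30 labels/s is 46 s + 26 f = 0 h 0 min 46 s frame 26, i.e. 00:00:46;26.

00:00:46;26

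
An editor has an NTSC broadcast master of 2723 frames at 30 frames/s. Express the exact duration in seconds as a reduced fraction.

2723/30 seconds

Running time = 2723 ÷ (30) = 2723 × 1/30 = 2723/30 s.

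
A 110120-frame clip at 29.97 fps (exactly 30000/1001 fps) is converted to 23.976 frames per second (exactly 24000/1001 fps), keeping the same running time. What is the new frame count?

88096 frames

Frames at target rate = 110120 × (24000/1001) / (30000/1001) = 88096.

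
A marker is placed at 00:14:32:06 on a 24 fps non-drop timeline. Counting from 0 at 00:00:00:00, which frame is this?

Total seconds to the label: (0 × 3600 + 14 × 60 + 32) = 872.
Frame index = 872 × 24 + 6 = 20934.

frame 20934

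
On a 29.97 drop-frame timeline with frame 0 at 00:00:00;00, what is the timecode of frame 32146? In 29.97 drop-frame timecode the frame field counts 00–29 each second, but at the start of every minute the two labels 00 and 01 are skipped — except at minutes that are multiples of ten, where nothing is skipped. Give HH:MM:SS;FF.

00:17:52;18

Ten DF minutes hold 17982 frames, so frame 32146 lies in block 1 (frames 17982–35963) with 14164 frames into that block.
The block's first minute is 1800 frames and the rest 1798 each; 14164 frames reaches minute 7, so 1 × 18 + 7 × 2 = 32 labels have been skipped so far.
Adding those back, label number 32146 + 32 = 32178 at 30 labels/s is 1072 s + 18 f = 0 h 17 min 52 s frame 18, i.e. 00:17:52;18.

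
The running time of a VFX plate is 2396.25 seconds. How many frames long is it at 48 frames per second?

Frames = 2396.25 × 48 = 115020.

115020 frames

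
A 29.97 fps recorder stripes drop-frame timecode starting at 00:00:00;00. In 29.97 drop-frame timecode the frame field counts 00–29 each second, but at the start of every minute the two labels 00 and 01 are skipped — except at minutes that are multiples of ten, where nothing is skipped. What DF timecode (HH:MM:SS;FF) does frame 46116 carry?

Ten DF minutes hold 17982 frames, so frame 46116 lies in block 2 (frames 35964–53945) with 10152 frames into that block.
The block's first minute is 1800 frames and the rest 1798 each; 10152 frames reaches minute 5, so 2 × 18 + 5 × 2 = 46 labels have been skipped so far.
Adding those back, label number 46116 + 46 = 46162 at 30 labels/s is 1538 s + 22 f = 0 h 25 min 38 s frame 22, i.e. 00:25:38;22.

00:25:38;22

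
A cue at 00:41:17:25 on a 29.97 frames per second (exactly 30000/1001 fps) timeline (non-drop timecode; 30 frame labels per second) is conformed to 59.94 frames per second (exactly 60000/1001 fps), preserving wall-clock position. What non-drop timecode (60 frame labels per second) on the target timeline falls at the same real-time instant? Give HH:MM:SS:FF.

00:41:17:50

Source frame index: (0×3600 + 41×60 + 17) × 30 + 25 = 74335.
Real time: 74335 / (30000/1001) = 14881867/6000 s.
Target frame: (14881867/6000) × (60000/1001) = 148670.
At 60 labels/s: frame 148670 → 00:41:17:50.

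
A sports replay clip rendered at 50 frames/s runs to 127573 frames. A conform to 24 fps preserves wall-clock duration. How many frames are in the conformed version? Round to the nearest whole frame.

61235 frames

Frames at target rate = 127573 × (24) / (50) = 1530876/25 ≈ 61235.040.
Nearest whole frame: 61235.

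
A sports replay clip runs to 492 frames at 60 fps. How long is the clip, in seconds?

Running time = 492 / (60) = 8.2 s.

8.2 seconds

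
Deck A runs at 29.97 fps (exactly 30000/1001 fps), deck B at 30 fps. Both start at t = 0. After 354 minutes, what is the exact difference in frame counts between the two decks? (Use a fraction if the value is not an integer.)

354 min = 21240 s.
A emits 30000/1001 × 21240 = 637200000/1001 frames; B emits 30 × 21240 = 637200.
Difference = 637200/1001 frames (≈ 636.5634); B is ahead of A.

637200/1001 frames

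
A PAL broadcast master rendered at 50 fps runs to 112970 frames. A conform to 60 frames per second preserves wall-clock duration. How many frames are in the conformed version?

Target frames = source frames × (target rate / source rate) = 112970 × (60)/(50) = 112970 × 6/5 = 135564.

135564 frames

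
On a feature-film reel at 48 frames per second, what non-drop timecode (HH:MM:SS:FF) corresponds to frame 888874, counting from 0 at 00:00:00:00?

888874 ÷ 48 = 18518 full seconds, remainder 10 frames.
18518 s = 5 h 8 min 38 s.
Timecode: 05:08:38:10.

05:08:38:10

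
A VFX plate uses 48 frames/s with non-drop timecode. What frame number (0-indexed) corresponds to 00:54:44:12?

157644

Total seconds to the label: (0 × 3600 + 54 × 60 + 44) = 3284.
Frame index = 3284 × 48 + 12 = 157644.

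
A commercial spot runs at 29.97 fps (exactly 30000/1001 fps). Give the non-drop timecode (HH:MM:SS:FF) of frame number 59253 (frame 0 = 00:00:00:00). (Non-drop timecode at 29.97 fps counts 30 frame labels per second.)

59253 ÷ 30 = 1975 full seconds, remainder 3 frames.
1975 s = 0 h 32 min 55 s.
Timecode: 00:32:55:03.

00:32:55:03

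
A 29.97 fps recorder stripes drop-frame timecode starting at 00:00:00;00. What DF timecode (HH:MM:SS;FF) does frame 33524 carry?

00:18:38;18

Ten DF minutes hold 17982 frames, so frame 33524 lies in block 1 (frames 17982–35963) with 15542 frames into that block.
The block's first minute is 1800 frames and the rest 1798 each; 15542 frames reaches minute 8, so 1 × 18 + 8 × 2 = 34 labels have been skipped so far.
Adding those back, label number 33524 + 34 = 33558 at 30 labels/s is 1118 s + 18 f = 0 h 18 min 38 s frame 18, i.e. 00:18:38;18.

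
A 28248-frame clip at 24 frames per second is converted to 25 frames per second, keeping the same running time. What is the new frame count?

29425 frames

Target frames = source frames × (target rate / source rate) = 28248 × (25)/(24) = 28248 × 25/24 = 29425.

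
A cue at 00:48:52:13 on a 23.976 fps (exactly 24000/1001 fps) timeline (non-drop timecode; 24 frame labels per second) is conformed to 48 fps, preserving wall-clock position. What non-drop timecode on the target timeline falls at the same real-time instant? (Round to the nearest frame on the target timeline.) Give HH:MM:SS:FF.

Source frame index: (0×3600 + 48×60 + 52) × 24 + 13 = 70381.
Real time: 70381 / (24000/1001) = 70451381/24000 s.
Target frame: (70451381/24000) × (48) = 70451381/500 ≈ 140902.762 → 140903.
At 48 labels/s: frame 140903 → 00:48:55:23.

00:48:55:23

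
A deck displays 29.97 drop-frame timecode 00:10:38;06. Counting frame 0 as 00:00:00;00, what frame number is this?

19128

As if non-drop at 30 labels/s: (0 × 3600 + 10 × 60 + 38) × 30 + 6 = 19146.
Minute boundaries passed: 10; those not divisible by 10: 10 − 1 = 9; dropped labels = 2 × 9 = 18.
Actual frame index = 19146 − 18 = 19128.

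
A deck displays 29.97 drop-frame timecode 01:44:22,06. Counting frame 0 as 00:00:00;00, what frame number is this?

187678

Complete 10-minute blocks: 10, each 17982 frames → 179820.
Remaining 4 whole minutes in the current block: 1800 + 3 × 1798 = 7194 frames.
Within the current minute: 22 × 30 + 6 − 2 = 664 (labels ;00/;01 skipped at this minute). Total = 179820 + 7194 + 664 = 187678.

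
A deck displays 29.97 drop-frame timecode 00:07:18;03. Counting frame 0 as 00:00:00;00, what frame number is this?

13129

As if non-drop at 30 labels/s: (0 × 3600 + 7 × 60 + 18) × 30 + 3 = 13143.
Minute boundaries passed: 7; those not divisible by 10: 7 − 0 = 7; dropped labels = 2 × 7 = 14.
Actual frame index = 13143 − 14 = 13129.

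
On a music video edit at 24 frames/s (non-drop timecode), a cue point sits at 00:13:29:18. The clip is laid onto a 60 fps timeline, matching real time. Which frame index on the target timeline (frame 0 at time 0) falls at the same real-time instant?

frame 48585

Source frame index: (0×3600 + 13×60 + 29) × 24 + 18 = 19434.
Real time: 19434 / (24) = 3239/4 s.
Target frame: (3239/4) × (60) = 48585.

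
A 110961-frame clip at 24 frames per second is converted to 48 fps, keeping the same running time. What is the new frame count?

Target frames = source frames × (target rate / source rate) = 110961 × (48)/(24) = 110961 × 2 = 221922.

221922 frames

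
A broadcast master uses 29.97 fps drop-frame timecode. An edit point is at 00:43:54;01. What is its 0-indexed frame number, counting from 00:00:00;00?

As if non-drop at 30 labels/s: (0 × 3600 + 43 × 60 + 54) × 30 + 1 = 79021.
Minute boundaries passed: 43; those not divisible by 10: 43 − 4 = 39; dropped labels = 2 × 39 = 78.
Actual frame index = 79021 − 78 = 78943.

78943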